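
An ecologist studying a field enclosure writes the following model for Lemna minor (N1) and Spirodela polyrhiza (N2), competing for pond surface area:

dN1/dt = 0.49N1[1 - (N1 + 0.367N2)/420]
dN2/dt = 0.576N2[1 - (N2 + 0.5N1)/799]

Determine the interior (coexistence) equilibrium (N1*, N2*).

N1* ≈ 155, N2* ≈ 721

Setting both brackets to zero gives the nullclines N1 + 0.367N2 = 420 and 0.5N1 + N2 = 799.
Substituting N2 = 799 - 0.5N1 into the first: N1(1 - 0.367·0.5) = 420 - 0.367·799.
So N1* = 127/0.817 = 155, and then N2* = 799 - 0.5·155 = 721.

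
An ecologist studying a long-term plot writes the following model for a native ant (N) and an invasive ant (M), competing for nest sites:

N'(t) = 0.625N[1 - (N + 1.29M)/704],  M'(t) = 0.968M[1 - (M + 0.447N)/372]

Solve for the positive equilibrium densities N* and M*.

Setting both brackets to zero gives the nullclines N + 1.29M = 704 and 0.447N + M = 372.
Substituting M = 372 - 0.447N into the first: N(1 - 1.29·0.447) = 704 - 1.29·372.
So N* = 224/0.423 = 529, and then M* = 372 - 0.447·529 = 135.

N* ≈ 529, M* ≈ 135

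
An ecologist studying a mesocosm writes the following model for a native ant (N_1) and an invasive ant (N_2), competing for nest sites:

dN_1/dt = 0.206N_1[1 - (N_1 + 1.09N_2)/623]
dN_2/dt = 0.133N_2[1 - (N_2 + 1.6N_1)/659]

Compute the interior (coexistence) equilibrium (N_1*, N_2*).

Setting both brackets to zero gives the nullclines N_1 + 1.09N_2 = 623 and 1.6N_1 + N_2 = 659.
Substituting N_2 = 659 - 1.6N_1 into the first: N_1(1 - 1.09·1.6) = 623 - 1.09·659.
So N_1* = -95.3/-0.744 = 128, and then N_2* = 659 - 1.6·128 = 454.

N_1* ≈ 128, N_2* ≈ 454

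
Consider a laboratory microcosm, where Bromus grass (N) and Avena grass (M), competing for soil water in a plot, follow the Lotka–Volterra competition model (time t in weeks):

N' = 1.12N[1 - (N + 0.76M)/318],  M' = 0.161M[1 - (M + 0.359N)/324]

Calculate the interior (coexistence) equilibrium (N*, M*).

Setting both brackets to zero gives the nullclines N + 0.76M = 318 and 0.359N + M = 324.
Substituting M = 324 - 0.359N into the first: N(1 - 0.76·0.359) = 318 - 0.76·324.
So N* = 71.8/0.727 = 98.7, and then M* = 324 - 0.359·98.7 = 289.

N* ≈ 98.7, M* ≈ 289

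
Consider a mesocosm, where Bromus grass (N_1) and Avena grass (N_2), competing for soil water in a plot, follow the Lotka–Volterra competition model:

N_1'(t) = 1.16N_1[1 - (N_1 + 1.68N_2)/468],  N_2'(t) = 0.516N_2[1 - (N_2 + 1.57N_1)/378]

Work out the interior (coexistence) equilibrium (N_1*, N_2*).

Setting both brackets to zero gives the nullclines N_1 + 1.68N_2 = 468 and 1.57N_1 + N_2 = 378.
Substituting N_2 = 378 - 1.57N_1 into the first: N_1(1 - 1.68·1.57) = 468 - 1.68·378.
So N_1* = -167/-1.64 = 102, and then N_2* = 378 - 1.57·102 = 218.

N_1* ≈ 102, N_2* ≈ 218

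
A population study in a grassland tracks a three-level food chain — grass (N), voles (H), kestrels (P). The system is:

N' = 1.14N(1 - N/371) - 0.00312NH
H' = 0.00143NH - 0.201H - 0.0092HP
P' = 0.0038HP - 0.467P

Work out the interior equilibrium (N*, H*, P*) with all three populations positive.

From dP/dt = 0: 0.0038H* = 0.467, so H* = 123.
From dN/dt = 0: 1.14(1 - N*/371) = 0.00312·123, giving N* = 371·(1 - 0.336) = 246.
From dH/dt = 0: 0.00143·246 - 0.201 = 0.0092P*, so P* = 0.151/0.0092 = 16.4.

N* ≈ 246, H* ≈ 123, P* ≈ 16.4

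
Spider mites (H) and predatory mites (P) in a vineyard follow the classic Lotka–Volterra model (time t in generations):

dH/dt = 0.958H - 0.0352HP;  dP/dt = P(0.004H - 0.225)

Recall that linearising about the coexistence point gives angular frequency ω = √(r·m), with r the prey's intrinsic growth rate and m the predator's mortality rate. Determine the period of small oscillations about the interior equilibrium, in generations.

Here r = 0.958 and m = 0.225, so r·m = 0.216.
ω = √0.216 = 0.464 per generation, hence T = 2π/ω ≈ 13.5 generations.

T ≈ 13.5 generations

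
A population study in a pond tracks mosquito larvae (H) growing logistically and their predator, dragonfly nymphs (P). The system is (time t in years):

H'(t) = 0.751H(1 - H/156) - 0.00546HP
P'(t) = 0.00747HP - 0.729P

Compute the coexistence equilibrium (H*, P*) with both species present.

From dP/dt = 0 with P > 0: 0.00747H* = 0.729, so H* = 97.6.
Substitute into dH/dt = 0: 0.751(1 - 97.6/156) = 0.00546P*.
The bracket is 0.374, giving P* = 0.281/0.00546 = 51.5.

H* ≈ 97.6, P* ≈ 51.5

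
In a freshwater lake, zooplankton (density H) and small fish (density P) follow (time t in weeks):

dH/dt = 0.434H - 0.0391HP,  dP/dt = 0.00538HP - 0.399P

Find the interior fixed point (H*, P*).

H* ≈ 74.2, P* ≈ 11.1

Set dP/dt = 0 with P > 0: 0.00538H - 0.399 = 0, so H* = 0.399/0.00538 = 74.2.
Set dH/dt = 0 with H > 0: 0.434 - 0.0391P = 0, so P* = 0.434/0.0391 = 11.1.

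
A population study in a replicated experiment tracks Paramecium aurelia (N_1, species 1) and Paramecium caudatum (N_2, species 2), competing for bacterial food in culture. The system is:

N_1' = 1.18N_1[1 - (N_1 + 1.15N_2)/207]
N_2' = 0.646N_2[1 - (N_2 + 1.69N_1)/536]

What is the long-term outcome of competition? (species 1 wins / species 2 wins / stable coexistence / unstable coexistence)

species 2 excludes species 1

Compare the nullcline intercepts: K1/α12 = 207/1.15 = 180 < K2 = 536; K2/α21 = 536/1.69 = 317 > K1 = 207.
Since the inequalities point opposite ways, species 2 can invade but species 1 cannot.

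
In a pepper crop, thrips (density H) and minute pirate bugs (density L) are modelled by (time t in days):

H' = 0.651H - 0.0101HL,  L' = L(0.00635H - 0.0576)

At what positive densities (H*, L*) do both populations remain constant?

Set dL/dt = 0 with L > 0: 0.00635H - 0.0576 = 0, so H* = 0.0576/0.00635 = 9.07.
Set dH/dt = 0 with H > 0: 0.651 - 0.0101L = 0, so L* = 0.651/0.0101 = 64.5.

H* ≈ 9.07, L* ≈ 64.5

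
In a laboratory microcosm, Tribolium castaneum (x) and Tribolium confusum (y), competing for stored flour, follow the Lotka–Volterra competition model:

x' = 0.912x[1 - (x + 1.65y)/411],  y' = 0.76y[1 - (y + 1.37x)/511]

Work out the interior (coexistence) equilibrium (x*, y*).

Setting both brackets to zero gives the nullclines x + 1.65y = 411 and 1.37x + y = 511.
Substituting y = 511 - 1.37x into the first: x(1 - 1.65·1.37) = 411 - 1.65·511.
So x* = -432/-1.26 = 343, and then y* = 511 - 1.37·343 = 41.3.

x* ≈ 343, y* ≈ 41.3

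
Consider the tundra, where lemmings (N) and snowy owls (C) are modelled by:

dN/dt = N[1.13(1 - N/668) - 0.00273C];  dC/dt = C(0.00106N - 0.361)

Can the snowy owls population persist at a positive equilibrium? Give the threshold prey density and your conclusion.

Threshold N = 341; K > 341, so yes, the predator persists.

The predator equation gives dC/dt > 0 only when N > 0.361/0.00106 = 341.
Without the predator, N → K = 668. Since 668 > 341, the predator can invade and persist.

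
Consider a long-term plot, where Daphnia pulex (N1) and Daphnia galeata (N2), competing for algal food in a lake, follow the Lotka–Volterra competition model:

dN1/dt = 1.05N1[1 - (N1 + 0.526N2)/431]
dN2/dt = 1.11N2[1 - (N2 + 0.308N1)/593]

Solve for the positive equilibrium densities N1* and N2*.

N1* ≈ 142, N2* ≈ 549

Setting both brackets to zero gives the nullclines N1 + 0.526N2 = 431 and 0.308N1 + N2 = 593.
Substituting N2 = 593 - 0.308N1 into the first: N1(1 - 0.526·0.308) = 431 - 0.526·593.
So N1* = 119/0.838 = 142, and then N2* = 593 - 0.308·142 = 549.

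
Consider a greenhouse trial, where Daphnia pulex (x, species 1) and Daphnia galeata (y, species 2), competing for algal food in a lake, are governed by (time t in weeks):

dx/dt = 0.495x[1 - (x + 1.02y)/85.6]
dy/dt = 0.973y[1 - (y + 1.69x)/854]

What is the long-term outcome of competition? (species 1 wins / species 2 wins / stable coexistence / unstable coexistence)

species 2 excludes species 1

Compare the nullcline intercepts: K1/α12 = 85.6/1.02 = 83.9 < K2 = 854; K2/α21 = 854/1.69 = 505 > K1 = 85.6.
Since the inequalities point opposite ways, species 2 can invade but species 1 cannot.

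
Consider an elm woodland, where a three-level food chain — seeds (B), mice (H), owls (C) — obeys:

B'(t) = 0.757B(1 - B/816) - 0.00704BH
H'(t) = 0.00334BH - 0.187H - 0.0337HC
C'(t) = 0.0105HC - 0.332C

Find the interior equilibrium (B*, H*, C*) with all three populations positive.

B* ≈ 576, H* ≈ 31.6, C* ≈ 51.5

From dC/dt = 0: 0.0105H* = 0.332, so H* = 31.6.
From dB/dt = 0: 0.757(1 - B*/816) = 0.00704·31.6, giving B* = 816·(1 - 0.294) = 576.
From dH/dt = 0: 0.00334·576 - 0.187 = 0.0337C*, so C* = 1.74/0.0337 = 51.5.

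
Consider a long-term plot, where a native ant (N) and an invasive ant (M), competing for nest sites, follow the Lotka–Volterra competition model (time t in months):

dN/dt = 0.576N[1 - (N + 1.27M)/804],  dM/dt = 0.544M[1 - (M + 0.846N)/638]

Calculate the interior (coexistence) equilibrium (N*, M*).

N* ≈ 84.1, M* ≈ 567

Setting both brackets to zero gives the nullclines N + 1.27M = 804 and 0.846N + M = 638.
Substituting M = 638 - 0.846N into the first: N(1 - 1.27·0.846) = 804 - 1.27·638.
So N* = -6.26/-0.0744 = 84.1, and then M* = 638 - 0.846·84.1 = 567.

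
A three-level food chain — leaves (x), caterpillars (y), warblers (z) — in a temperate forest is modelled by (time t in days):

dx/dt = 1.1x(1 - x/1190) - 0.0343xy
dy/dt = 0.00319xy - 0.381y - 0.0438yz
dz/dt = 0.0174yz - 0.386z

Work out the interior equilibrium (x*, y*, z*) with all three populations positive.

x* ≈ 367, y* ≈ 22.2, z* ≈ 18

From dz/dt = 0: 0.0174y* = 0.386, so y* = 22.2.
From dx/dt = 0: 1.1(1 - x*/1190) = 0.0343·22.2, giving x* = 1190·(1 - 0.692) = 367.
From dy/dt = 0: 0.00319·367 - 0.381 = 0.0438z*, so z* = 0.789/0.0438 = 18.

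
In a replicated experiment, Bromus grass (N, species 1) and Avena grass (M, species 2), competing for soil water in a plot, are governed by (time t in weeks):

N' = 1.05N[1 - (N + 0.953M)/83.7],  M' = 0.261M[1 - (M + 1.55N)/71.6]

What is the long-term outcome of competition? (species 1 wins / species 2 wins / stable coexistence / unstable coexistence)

Compare the nullcline intercepts: K1/α12 = 83.7/0.953 = 87.8 > K2 = 71.6; K2/α21 = 71.6/1.55 = 46.2 < K1 = 83.7.
Since the inequalities point opposite ways, species 1 can invade but species 2 cannot.

species 1 excludes species 2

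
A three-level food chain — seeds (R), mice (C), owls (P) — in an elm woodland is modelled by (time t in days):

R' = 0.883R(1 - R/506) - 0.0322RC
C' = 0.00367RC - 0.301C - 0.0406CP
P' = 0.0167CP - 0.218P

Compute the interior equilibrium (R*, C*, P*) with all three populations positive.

R* ≈ 265, C* ≈ 13.1, P* ≈ 16.6

From dP/dt = 0: 0.0167C* = 0.218, so C* = 13.1.
From dR/dt = 0: 0.883(1 - R*/506) = 0.0322·13.1, giving R* = 506·(1 - 0.476) = 265.
From dC/dt = 0: 0.00367·265 - 0.301 = 0.0406P*, so P* = 0.672/0.0406 = 16.6.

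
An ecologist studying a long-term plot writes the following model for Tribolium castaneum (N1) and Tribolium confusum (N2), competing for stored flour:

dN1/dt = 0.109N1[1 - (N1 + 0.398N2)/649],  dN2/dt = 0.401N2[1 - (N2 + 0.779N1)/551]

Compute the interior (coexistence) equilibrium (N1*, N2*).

N1* ≈ 623, N2* ≈ 65.8

Setting both brackets to zero gives the nullclines N1 + 0.398N2 = 649 and 0.779N1 + N2 = 551.
Substituting N2 = 551 - 0.779N1 into the first: N1(1 - 0.398·0.779) = 649 - 0.398·551.
So N1* = 430/0.69 = 623, and then N2* = 551 - 0.779·623 = 65.8.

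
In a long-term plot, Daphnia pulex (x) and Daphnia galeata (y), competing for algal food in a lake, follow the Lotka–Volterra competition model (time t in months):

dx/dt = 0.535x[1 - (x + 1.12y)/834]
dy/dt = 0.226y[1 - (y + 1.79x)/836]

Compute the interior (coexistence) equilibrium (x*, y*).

x* ≈ 102, y* ≈ 654

Setting both brackets to zero gives the nullclines x + 1.12y = 834 and 1.79x + y = 836.
Substituting y = 836 - 1.79x into the first: x(1 - 1.12·1.79) = 834 - 1.12·836.
So x* = -102/-1 = 102, and then y* = 836 - 1.79·102 = 654.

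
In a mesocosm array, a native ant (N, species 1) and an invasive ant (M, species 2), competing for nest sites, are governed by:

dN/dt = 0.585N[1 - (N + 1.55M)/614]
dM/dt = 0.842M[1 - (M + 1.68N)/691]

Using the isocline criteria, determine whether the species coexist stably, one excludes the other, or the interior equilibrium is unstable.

Compare the nullcline intercepts: K1/α12 = 614/1.55 = 396 < K2 = 691; K2/α21 = 691/1.68 = 411 < K1 = 614.
Since both are reversed, neither can invade when rare; the interior point is a saddle.

unstable coexistence (outcome depends on initial conditions)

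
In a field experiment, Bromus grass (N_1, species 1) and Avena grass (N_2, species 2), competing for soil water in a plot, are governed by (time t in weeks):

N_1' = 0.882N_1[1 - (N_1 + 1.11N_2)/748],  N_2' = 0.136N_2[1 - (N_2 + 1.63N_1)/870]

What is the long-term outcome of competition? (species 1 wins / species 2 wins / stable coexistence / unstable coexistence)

unstable coexistence (outcome depends on initial conditions)

Compare the nullcline intercepts: K1/α12 = 748/1.11 = 674 < K2 = 870; K2/α21 = 870/1.63 = 534 < K1 = 748.
Since both are reversed, neither can invade when rare; the interior point is a saddle.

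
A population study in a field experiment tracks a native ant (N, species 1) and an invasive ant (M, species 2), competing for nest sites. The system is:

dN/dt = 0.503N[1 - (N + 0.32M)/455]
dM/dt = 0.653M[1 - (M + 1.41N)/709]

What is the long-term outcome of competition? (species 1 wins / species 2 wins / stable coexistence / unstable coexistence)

stable coexistence

Compare the nullcline intercepts: K1/α12 = 455/0.32 = 1420 > K2 = 709; K2/α21 = 709/1.41 = 503 > K1 = 455.
Since both inequalities hold, each species can invade when rare, so the interior equilibrium is stable.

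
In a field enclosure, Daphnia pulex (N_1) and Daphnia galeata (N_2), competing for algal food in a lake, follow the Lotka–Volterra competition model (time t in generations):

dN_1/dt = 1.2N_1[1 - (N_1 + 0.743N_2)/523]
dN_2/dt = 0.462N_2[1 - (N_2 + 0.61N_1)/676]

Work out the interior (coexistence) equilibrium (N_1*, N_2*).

N_1* ≈ 37.9, N_2* ≈ 653

Setting both brackets to zero gives the nullclines N_1 + 0.743N_2 = 523 and 0.61N_1 + N_2 = 676.
Substituting N_2 = 676 - 0.61N_1 into the first: N_1(1 - 0.743·0.61) = 523 - 0.743·676.
So N_1* = 20.7/0.547 = 37.9, and then N_2* = 676 - 0.61·37.9 = 653.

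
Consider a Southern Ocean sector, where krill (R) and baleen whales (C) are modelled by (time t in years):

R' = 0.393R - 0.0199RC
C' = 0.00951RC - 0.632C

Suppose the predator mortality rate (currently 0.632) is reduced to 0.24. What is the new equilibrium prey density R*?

At the interior fixed point, setting dC/dt = 0 with C > 0 fixes R* = (predator death rate)/(RC coefficient) — independent of the other coefficients.
With the change, R* = 0.24/0.00951 = 25.2; it falls from 66.5.

R* ≈ 25.2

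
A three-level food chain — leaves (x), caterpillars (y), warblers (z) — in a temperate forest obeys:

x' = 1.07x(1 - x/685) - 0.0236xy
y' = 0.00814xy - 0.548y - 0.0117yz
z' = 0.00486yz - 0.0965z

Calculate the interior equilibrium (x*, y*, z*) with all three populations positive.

x* ≈ 385, y* ≈ 19.9, z* ≈ 221

From dz/dt = 0: 0.00486y* = 0.0965, so y* = 19.9.
From dx/dt = 0: 1.07(1 - x*/685) = 0.0236·19.9, giving x* = 685·(1 - 0.438) = 385.
From dy/dt = 0: 0.00814·385 - 0.548 = 0.0117z*, so z* = 2.59/0.0117 = 221.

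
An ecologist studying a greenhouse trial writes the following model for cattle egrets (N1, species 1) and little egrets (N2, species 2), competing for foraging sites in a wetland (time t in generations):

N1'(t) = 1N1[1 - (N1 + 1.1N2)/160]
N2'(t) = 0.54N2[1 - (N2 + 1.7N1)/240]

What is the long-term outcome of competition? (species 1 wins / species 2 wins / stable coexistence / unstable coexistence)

unstable coexistence (outcome depends on initial conditions)

Compare the nullcline intercepts: K1/α12 = 160/1.1 = 145 < K2 = 240; K2/α21 = 240/1.7 = 141 < K1 = 160.
Since both are reversed, neither can invade when rare; the interior point is a saddle.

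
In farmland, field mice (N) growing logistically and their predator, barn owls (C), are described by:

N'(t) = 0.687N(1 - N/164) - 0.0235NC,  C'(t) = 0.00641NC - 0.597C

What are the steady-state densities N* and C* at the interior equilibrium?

From dC/dt = 0 with C > 0: 0.00641N* = 0.597, so N* = 93.1.
Substitute into dN/dt = 0: 0.687(1 - 93.1/164) = 0.0235C*.
The bracket is 0.432, giving C* = 0.297/0.0235 = 12.6.

N* ≈ 93.1, C* ≈ 12.6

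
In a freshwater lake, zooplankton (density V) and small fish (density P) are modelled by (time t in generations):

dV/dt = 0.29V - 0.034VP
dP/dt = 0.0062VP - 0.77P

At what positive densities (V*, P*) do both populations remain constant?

V* ≈ 124, P* ≈ 8.53

Set dP/dt = 0 with P > 0: 0.0062V - 0.77 = 0, so V* = 0.77/0.0062 = 124.
Set dV/dt = 0 with V > 0: 0.29 - 0.034P = 0, so P* = 0.29/0.034 = 8.53.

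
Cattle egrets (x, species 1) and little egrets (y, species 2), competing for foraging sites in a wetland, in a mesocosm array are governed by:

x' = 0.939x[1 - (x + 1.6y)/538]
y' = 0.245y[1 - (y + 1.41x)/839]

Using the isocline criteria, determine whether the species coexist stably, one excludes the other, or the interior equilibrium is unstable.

species 2 excludes species 1

Compare the nullcline intercepts: K1/α12 = 538/1.6 = 336 < K2 = 839; K2/α21 = 839/1.41 = 595 > K1 = 538.
Since the inequalities point opposite ways, species 2 can invade but species 1 cannot.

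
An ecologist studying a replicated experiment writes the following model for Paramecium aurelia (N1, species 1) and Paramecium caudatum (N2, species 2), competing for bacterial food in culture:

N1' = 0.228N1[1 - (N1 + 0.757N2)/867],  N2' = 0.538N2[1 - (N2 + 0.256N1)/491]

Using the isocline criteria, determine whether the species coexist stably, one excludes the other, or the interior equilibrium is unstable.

stable coexistence

Compare the nullcline intercepts: K1/α12 = 867/0.757 = 1150 > K2 = 491; K2/α21 = 491/0.256 = 1920 > K1 = 867.
Since both inequalities hold, each species can invade when rare, so the interior equilibrium is stable.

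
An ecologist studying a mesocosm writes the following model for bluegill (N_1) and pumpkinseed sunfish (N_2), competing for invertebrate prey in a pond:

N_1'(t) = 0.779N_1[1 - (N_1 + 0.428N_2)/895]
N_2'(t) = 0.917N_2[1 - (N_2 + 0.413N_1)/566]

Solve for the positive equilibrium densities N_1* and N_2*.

N_1* ≈ 793, N_2* ≈ 239

Setting both brackets to zero gives the nullclines N_1 + 0.428N_2 = 895 and 0.413N_1 + N_2 = 566.
Substituting N_2 = 566 - 0.413N_1 into the first: N_1(1 - 0.428·0.413) = 895 - 0.428·566.
So N_1* = 653/0.823 = 793, and then N_2* = 566 - 0.413·793 = 239.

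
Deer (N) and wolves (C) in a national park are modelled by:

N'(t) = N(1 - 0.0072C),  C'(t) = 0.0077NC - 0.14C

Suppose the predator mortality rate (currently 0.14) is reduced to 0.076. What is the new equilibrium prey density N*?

At the interior fixed point, setting dC/dt = 0 with C > 0 fixes N* = (predator death rate)/(NC coefficient) — independent of the other coefficients.
With the change, N* = 0.076/0.0077 = 9.87; it falls from 18.2.

N* ≈ 9.87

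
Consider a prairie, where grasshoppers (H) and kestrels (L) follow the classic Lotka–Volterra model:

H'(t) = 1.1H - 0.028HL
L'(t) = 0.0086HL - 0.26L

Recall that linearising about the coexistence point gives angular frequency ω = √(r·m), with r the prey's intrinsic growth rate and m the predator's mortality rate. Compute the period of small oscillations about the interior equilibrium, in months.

Here r = 1.1 and m = 0.26, so r·m = 0.286.
ω = √0.286 = 0.535 per month, hence T = 2π/ω ≈ 11.7 months.

T ≈ 11.7 months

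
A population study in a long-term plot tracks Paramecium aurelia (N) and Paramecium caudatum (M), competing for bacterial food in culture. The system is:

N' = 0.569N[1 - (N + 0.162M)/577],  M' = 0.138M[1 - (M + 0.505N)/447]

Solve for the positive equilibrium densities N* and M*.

Setting both brackets to zero gives the nullclines N + 0.162M = 577 and 0.505N + M = 447.
Substituting M = 447 - 0.505N into the first: N(1 - 0.162·0.505) = 577 - 0.162·447.
So N* = 505/0.918 = 550, and then M* = 447 - 0.505·550 = 169.

N* ≈ 550, M* ≈ 169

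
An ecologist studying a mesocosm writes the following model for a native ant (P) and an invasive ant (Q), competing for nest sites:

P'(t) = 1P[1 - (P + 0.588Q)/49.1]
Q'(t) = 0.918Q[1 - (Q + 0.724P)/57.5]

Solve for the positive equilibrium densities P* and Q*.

P* ≈ 26.6, Q* ≈ 38.2

Setting both brackets to zero gives the nullclines P + 0.588Q = 49.1 and 0.724P + Q = 57.5.
Substituting Q = 57.5 - 0.724P into the first: P(1 - 0.588·0.724) = 49.1 - 0.588·57.5.
So P* = 15.3/0.574 = 26.6, and then Q* = 57.5 - 0.724·26.6 = 38.2.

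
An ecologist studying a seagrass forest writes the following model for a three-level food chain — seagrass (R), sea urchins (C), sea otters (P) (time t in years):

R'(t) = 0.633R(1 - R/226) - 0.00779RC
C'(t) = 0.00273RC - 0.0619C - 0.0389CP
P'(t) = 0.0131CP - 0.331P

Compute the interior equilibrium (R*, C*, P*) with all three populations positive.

R* ≈ 156, C* ≈ 25.3, P* ≈ 9.34

From dP/dt = 0: 0.0131C* = 0.331, so C* = 25.3.
From dR/dt = 0: 0.633(1 - R*/226) = 0.00779·25.3, giving R* = 226·(1 - 0.311) = 156.
From dC/dt = 0: 0.00273·156 - 0.0619 = 0.0389P*, so P* = 0.363/0.0389 = 9.34.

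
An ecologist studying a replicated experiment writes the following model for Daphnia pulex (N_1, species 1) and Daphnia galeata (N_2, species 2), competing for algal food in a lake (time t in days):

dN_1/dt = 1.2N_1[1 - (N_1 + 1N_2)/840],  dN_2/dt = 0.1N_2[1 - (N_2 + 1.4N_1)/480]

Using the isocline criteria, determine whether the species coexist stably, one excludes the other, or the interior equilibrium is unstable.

Compare the nullcline intercepts: K1/α12 = 840/1 = 840 > K2 = 480; K2/α21 = 480/1.4 = 343 < K1 = 840.
Since the inequalities point opposite ways, species 1 can invade but species 2 cannot.

species 1 excludes species 2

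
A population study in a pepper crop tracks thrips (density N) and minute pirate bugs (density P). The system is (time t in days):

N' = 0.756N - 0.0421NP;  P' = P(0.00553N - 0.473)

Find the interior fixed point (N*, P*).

N* ≈ 85.5, P* ≈ 18

Set dP/dt = 0 with P > 0: 0.00553N - 0.473 = 0, so N* = 0.473/0.00553 = 85.5.
Set dN/dt = 0 with N > 0: 0.756 - 0.0421P = 0, so P* = 0.756/0.0421 = 18.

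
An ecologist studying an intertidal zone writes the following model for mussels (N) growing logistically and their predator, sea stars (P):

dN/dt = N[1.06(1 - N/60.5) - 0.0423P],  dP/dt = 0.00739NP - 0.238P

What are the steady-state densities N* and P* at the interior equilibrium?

N* ≈ 32.2, P* ≈ 11.7

From dP/dt = 0 with P > 0: 0.00739N* = 0.238, so N* = 32.2.
Substitute into dN/dt = 0: 1.06(1 - 32.2/60.5) = 0.0423P*.
The bracket is 0.468, giving P* = 0.496/0.0423 = 11.7.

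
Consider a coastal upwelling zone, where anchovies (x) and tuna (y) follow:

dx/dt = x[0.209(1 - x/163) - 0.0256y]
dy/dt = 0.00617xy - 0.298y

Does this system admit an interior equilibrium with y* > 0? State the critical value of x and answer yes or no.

The predator equation gives dy/dt > 0 only when x > 0.298/0.00617 = 48.3.
Without the predator, x → K = 163. Since 163 > 48.3, the predator can invade and persist.

Threshold x = 48.3; K > 48.3, so yes, the predator persists.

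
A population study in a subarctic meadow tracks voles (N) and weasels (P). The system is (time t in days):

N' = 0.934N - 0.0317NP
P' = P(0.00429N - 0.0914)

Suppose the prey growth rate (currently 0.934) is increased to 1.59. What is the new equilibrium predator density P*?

P* ≈ 50.2

At the interior fixed point, setting dN/dt = 0 with N > 0 fixes P* = (prey growth rate)/(NP coefficient) — independent of the other coefficients.
With the change, P* = 1.59/0.0317 = 50.2; it rises from 29.5.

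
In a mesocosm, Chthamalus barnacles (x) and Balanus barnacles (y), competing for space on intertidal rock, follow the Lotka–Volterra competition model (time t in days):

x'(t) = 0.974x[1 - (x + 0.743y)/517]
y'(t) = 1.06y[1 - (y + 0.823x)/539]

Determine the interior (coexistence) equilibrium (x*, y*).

x* ≈ 300, y* ≈ 292

Setting both brackets to zero gives the nullclines x + 0.743y = 517 and 0.823x + y = 539.
Substituting y = 539 - 0.823x into the first: x(1 - 0.743·0.823) = 517 - 0.743·539.
So x* = 117/0.389 = 300, and then y* = 539 - 0.823·300 = 292.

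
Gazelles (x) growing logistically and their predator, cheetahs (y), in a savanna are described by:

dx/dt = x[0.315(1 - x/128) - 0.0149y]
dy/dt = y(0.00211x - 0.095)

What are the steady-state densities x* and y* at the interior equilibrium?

x* ≈ 45, y* ≈ 13.7

From dy/dt = 0 with y > 0: 0.00211x* = 0.095, so x* = 45.
Substitute into dx/dt = 0: 0.315(1 - 45/128) = 0.0149y*.
The bracket is 0.648, giving y* = 0.204/0.0149 = 13.7.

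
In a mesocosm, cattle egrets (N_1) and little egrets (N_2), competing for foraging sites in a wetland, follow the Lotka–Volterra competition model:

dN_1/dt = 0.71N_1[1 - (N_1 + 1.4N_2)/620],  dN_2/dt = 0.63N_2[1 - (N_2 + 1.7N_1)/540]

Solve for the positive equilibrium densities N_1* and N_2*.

Setting both brackets to zero gives the nullclines N_1 + 1.4N_2 = 620 and 1.7N_1 + N_2 = 540.
Substituting N_2 = 540 - 1.7N_1 into the first: N_1(1 - 1.4·1.7) = 620 - 1.4·540.
So N_1* = -136/-1.38 = 98.6, and then N_2* = 540 - 1.7·98.6 = 372.

N_1* ≈ 98.6, N_2* ≈ 372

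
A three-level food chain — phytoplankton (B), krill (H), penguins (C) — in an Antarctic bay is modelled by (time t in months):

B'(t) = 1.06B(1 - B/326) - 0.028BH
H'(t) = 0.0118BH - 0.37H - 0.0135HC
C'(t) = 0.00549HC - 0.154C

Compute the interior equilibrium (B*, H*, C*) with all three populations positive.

B* ≈ 84.4, H* ≈ 28.1, C* ≈ 46.4

From dC/dt = 0: 0.00549H* = 0.154, so H* = 28.1.
From dB/dt = 0: 1.06(1 - B*/326) = 0.028·28.1, giving B* = 326·(1 - 0.741) = 84.4.
From dH/dt = 0: 0.0118·84.4 - 0.37 = 0.0135C*, so C* = 0.626/0.0135 = 46.4.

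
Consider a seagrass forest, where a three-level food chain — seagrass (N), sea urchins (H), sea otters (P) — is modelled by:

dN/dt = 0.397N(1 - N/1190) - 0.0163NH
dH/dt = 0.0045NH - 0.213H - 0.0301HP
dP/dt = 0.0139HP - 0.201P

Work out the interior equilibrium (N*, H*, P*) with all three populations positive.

N* ≈ 483, H* ≈ 14.5, P* ≈ 65.2

From dP/dt = 0: 0.0139H* = 0.201, so H* = 14.5.
From dN/dt = 0: 0.397(1 - N*/1190) = 0.0163·14.5, giving N* = 1190·(1 - 0.594) = 483.
From dH/dt = 0: 0.0045·483 - 0.213 = 0.0301P*, so P* = 1.96/0.0301 = 65.2.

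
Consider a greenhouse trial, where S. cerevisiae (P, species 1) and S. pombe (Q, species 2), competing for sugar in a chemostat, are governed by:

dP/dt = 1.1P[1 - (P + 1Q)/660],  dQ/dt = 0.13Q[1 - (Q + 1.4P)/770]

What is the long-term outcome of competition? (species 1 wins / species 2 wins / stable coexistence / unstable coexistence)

Compare the nullcline intercepts: K1/α12 = 660/1 = 660 < K2 = 770; K2/α21 = 770/1.4 = 550 < K1 = 660.
Since both are reversed, neither can invade when rare; the interior point is a saddle.

unstable coexistence (outcome depends on initial conditions)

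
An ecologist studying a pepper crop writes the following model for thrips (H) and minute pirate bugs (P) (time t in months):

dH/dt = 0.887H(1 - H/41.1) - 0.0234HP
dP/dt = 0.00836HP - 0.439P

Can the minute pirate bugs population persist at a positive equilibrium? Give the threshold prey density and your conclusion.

Threshold H = 52.5; K < 52.5, so no, the predator goes extinct.

The predator equation gives dP/dt > 0 only when H > 0.439/0.00836 = 52.5.
Without the predator, H → K = 41.1. Since 41.1 < 52.5, the predator cannot invade.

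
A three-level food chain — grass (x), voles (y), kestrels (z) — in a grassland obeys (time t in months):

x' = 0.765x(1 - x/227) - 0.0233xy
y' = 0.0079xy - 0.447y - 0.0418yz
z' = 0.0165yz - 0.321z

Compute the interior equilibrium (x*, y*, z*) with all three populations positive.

x* ≈ 92.5, y* ≈ 19.5, z* ≈ 6.79

From dz/dt = 0: 0.0165y* = 0.321, so y* = 19.5.
From dx/dt = 0: 0.765(1 - x*/227) = 0.0233·19.5, giving x* = 227·(1 - 0.593) = 92.5.
From dy/dt = 0: 0.0079·92.5 - 0.447 = 0.0418z*, so z* = 0.284/0.0418 = 6.79.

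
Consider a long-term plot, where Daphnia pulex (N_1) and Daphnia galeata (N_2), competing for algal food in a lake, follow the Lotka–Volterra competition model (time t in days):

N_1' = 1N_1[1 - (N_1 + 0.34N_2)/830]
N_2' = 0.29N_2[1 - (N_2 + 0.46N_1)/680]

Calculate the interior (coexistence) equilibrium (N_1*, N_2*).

N_1* ≈ 710, N_2* ≈ 353

Setting both brackets to zero gives the nullclines N_1 + 0.34N_2 = 830 and 0.46N_1 + N_2 = 680.
Substituting N_2 = 680 - 0.46N_1 into the first: N_1(1 - 0.34·0.46) = 830 - 0.34·680.
So N_1* = 599/0.844 = 710, and then N_2* = 680 - 0.46·710 = 353.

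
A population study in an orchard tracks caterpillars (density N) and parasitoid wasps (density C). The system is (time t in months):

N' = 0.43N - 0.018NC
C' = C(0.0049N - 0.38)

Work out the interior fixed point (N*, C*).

Set dC/dt = 0 with C > 0: 0.0049N - 0.38 = 0, so N* = 0.38/0.0049 = 77.6.
Set dN/dt = 0 with N > 0: 0.43 - 0.018C = 0, so C* = 0.43/0.018 = 23.9.

N* ≈ 77.6, C* ≈ 23.9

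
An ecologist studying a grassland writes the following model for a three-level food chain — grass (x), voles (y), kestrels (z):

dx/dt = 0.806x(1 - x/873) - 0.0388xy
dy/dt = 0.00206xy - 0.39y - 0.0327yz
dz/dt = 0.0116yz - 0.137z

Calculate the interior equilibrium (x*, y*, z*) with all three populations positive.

From dz/dt = 0: 0.0116y* = 0.137, so y* = 11.8.
From dx/dt = 0: 0.806(1 - x*/873) = 0.0388·11.8, giving x* = 873·(1 - 0.569) = 377.
From dy/dt = 0: 0.00206·377 - 0.39 = 0.0327z*, so z* = 0.386/0.0327 = 11.8.

x* ≈ 377, y* ≈ 11.8, z* ≈ 11.8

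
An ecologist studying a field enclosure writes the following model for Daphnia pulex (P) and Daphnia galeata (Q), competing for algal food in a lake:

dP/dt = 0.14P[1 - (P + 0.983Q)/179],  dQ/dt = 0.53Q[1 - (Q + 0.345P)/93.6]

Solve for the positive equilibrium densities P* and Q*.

Setting both brackets to zero gives the nullclines P + 0.983Q = 179 and 0.345P + Q = 93.6.
Substituting Q = 93.6 - 0.345P into the first: P(1 - 0.983·0.345) = 179 - 0.983·93.6.
So P* = 87/0.661 = 132, and then Q* = 93.6 - 0.345·132 = 48.2.

P* ≈ 132, Q* ≈ 48.2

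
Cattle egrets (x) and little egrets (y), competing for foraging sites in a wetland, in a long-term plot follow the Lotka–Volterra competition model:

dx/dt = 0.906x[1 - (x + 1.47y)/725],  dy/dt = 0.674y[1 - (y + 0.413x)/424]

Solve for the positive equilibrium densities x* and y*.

x* ≈ 259, y* ≈ 317

Setting both brackets to zero gives the nullclines x + 1.47y = 725 and 0.413x + y = 424.
Substituting y = 424 - 0.413x into the first: x(1 - 1.47·0.413) = 725 - 1.47·424.
So x* = 102/0.393 = 259, and then y* = 424 - 0.413·259 = 317.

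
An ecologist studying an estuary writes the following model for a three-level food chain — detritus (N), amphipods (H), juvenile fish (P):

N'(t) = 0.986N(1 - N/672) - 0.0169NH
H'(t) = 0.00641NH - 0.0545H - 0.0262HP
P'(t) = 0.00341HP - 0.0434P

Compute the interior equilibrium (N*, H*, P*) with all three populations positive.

N* ≈ 525, H* ≈ 12.7, P* ≈ 126

From dP/dt = 0: 0.00341H* = 0.0434, so H* = 12.7.
From dN/dt = 0: 0.986(1 - N*/672) = 0.0169·12.7, giving N* = 672·(1 - 0.218) = 525.
From dH/dt = 0: 0.00641·525 - 0.0545 = 0.0262P*, so P* = 3.31/0.0262 = 126.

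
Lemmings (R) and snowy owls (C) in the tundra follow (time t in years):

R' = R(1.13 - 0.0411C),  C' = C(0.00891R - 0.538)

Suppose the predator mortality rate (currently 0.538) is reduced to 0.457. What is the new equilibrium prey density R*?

At the interior fixed point, setting dC/dt = 0 with C > 0 fixes R* = (predator death rate)/(RC coefficient) — independent of the other coefficients.
With the change, R* = 0.457/0.00891 = 51.3; it falls from 60.4.

R* ≈ 51.3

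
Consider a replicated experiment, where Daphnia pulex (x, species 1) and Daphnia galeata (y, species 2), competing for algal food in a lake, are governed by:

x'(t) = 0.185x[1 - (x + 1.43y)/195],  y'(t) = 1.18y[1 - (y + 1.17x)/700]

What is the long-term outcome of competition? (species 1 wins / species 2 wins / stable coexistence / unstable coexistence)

Compare the nullcline intercepts: K1/α12 = 195/1.43 = 136 < K2 = 700; K2/α21 = 700/1.17 = 598 > K1 = 195.
Since the inequalities point opposite ways, species 2 can invade but species 1 cannot.

species 2 excludes species 1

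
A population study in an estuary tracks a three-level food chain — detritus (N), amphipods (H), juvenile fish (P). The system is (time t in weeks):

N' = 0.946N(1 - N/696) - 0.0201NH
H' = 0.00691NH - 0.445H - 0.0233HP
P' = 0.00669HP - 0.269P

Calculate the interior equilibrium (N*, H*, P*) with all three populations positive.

N* ≈ 101, H* ≈ 40.2, P* ≈ 11

From dP/dt = 0: 0.00669H* = 0.269, so H* = 40.2.
From dN/dt = 0: 0.946(1 - N*/696) = 0.0201·40.2, giving N* = 696·(1 - 0.854) = 101.
From dH/dt = 0: 0.00691·101 - 0.445 = 0.0233P*, so P* = 0.256/0.0233 = 11.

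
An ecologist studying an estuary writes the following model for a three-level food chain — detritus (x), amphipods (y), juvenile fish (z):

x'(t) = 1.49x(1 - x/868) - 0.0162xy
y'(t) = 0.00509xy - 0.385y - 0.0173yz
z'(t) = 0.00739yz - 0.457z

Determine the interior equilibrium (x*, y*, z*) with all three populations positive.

From dz/dt = 0: 0.00739y* = 0.457, so y* = 61.8.
From dx/dt = 0: 1.49(1 - x*/868) = 0.0162·61.8, giving x* = 868·(1 - 0.672) = 284.
From dy/dt = 0: 0.00509·284 - 0.385 = 0.0173z*, so z* = 1.06/0.0173 = 61.4.

x* ≈ 284, y* ≈ 61.8, z* ≈ 61.4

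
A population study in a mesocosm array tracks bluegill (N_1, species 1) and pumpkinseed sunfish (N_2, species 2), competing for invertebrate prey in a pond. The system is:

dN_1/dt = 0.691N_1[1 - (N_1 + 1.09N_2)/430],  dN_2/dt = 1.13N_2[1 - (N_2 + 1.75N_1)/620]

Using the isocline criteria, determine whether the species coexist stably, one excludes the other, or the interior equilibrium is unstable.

unstable coexistence (outcome depends on initial conditions)

Compare the nullcline intercepts: K1/α12 = 430/1.09 = 394 < K2 = 620; K2/α21 = 620/1.75 = 354 < K1 = 430.
Since both are reversed, neither can invade when rare; the interior point is a saddle.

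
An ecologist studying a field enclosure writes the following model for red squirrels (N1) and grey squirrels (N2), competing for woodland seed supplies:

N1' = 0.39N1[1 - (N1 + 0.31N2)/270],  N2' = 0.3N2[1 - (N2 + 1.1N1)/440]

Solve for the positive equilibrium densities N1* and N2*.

N1* ≈ 203, N2* ≈ 217

Setting both brackets to zero gives the nullclines N1 + 0.31N2 = 270 and 1.1N1 + N2 = 440.
Substituting N2 = 440 - 1.1N1 into the first: N1(1 - 0.31·1.1) = 270 - 0.31·440.
So N1* = 134/0.659 = 203, and then N2* = 440 - 1.1·203 = 217.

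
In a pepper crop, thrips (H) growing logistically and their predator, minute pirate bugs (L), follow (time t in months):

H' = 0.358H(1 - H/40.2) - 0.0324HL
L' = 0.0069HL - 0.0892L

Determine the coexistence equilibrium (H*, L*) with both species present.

From dL/dt = 0 with L > 0: 0.0069H* = 0.0892, so H* = 12.9.
Substitute into dH/dt = 0: 0.358(1 - 12.9/40.2) = 0.0324L*.
The bracket is 0.678, giving L* = 0.243/0.0324 = 7.5.

H* ≈ 12.9, L* ≈ 7.5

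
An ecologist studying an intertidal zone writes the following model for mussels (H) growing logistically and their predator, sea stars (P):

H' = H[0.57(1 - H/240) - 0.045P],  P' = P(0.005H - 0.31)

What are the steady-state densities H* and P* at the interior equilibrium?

From dP/dt = 0 with P > 0: 0.005H* = 0.31, so H* = 62.
Substitute into dH/dt = 0: 0.57(1 - 62/240) = 0.045P*.
The bracket is 0.742, giving P* = 0.423/0.045 = 9.39.

H* ≈ 62, P* ≈ 9.39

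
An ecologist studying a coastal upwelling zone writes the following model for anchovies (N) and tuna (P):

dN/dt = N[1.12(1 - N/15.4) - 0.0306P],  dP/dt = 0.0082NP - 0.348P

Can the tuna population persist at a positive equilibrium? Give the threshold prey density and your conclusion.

Threshold N = 42.4; K < 42.4, so no, the predator goes extinct.

The predator equation gives dP/dt > 0 only when N > 0.348/0.0082 = 42.4.
Without the predator, N → K = 15.4. Since 15.4 < 42.4, the predator cannot invade.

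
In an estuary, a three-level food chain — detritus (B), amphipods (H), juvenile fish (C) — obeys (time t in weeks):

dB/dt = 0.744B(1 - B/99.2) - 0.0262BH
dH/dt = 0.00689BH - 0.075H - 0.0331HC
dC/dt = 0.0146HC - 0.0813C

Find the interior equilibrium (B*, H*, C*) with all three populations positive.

From dC/dt = 0: 0.0146H* = 0.0813, so H* = 5.57.
From dB/dt = 0: 0.744(1 - B*/99.2) = 0.0262·5.57, giving B* = 99.2·(1 - 0.196) = 79.7.
From dH/dt = 0: 0.00689·79.7 - 0.075 = 0.0331C*, so C* = 0.474/0.0331 = 14.3.

B* ≈ 79.7, H* ≈ 5.57, C* ≈ 14.3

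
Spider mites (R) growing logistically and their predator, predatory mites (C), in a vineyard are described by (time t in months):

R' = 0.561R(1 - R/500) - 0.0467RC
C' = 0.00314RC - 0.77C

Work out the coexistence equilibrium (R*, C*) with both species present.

R* ≈ 245, C* ≈ 6.12

From dC/dt = 0 with C > 0: 0.00314R* = 0.77, so R* = 245.
Substitute into dR/dt = 0: 0.561(1 - 245/500) = 0.0467C*.
The bracket is 0.51, giving C* = 0.286/0.0467 = 6.12.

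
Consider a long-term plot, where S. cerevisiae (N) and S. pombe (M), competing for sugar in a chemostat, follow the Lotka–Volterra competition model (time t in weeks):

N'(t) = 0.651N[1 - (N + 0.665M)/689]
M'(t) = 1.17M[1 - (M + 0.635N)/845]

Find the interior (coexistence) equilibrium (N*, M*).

Setting both brackets to zero gives the nullclines N + 0.665M = 689 and 0.635N + M = 845.
Substituting M = 845 - 0.635N into the first: N(1 - 0.665·0.635) = 689 - 0.665·845.
So N* = 127/0.578 = 220, and then M* = 845 - 0.635·220 = 705.

N* ≈ 220, M* ≈ 705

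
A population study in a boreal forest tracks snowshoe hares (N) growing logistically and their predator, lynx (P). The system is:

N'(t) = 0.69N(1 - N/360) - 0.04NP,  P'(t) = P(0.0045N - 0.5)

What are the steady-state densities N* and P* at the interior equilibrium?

N* ≈ 111, P* ≈ 11.9

From dP/dt = 0 with P > 0: 0.0045N* = 0.5, so N* = 111.
Substitute into dN/dt = 0: 0.69(1 - 111/360) = 0.04P*.
The bracket is 0.691, giving P* = 0.477/0.04 = 11.9.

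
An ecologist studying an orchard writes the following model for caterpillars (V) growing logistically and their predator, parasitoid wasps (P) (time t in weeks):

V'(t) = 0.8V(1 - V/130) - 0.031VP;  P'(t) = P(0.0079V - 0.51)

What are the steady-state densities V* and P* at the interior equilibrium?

From dP/dt = 0 with P > 0: 0.0079V* = 0.51, so V* = 64.6.
Substitute into dV/dt = 0: 0.8(1 - 64.6/130) = 0.031P*.
The bracket is 0.503, giving P* = 0.403/0.031 = 13.

V* ≈ 64.6, P* ≈ 13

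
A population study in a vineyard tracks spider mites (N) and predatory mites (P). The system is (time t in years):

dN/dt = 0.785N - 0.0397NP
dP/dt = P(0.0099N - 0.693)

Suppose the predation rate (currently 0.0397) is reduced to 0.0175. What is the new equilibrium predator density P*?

At the interior fixed point, setting dN/dt = 0 with N > 0 fixes P* = (prey growth rate)/(NP coefficient) — independent of the other coefficients.
With the change, P* = 0.785/0.0175 = 44.9; it rises from 19.8.

P* ≈ 44.9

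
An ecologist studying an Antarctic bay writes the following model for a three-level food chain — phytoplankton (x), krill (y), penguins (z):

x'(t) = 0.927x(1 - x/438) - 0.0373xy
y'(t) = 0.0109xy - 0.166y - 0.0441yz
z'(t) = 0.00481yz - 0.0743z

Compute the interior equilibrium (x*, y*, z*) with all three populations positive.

x* ≈ 166, y* ≈ 15.4, z* ≈ 37.2

From dz/dt = 0: 0.00481y* = 0.0743, so y* = 15.4.
From dx/dt = 0: 0.927(1 - x*/438) = 0.0373·15.4, giving x* = 438·(1 - 0.622) = 166.
From dy/dt = 0: 0.0109·166 - 0.166 = 0.0441z*, so z* = 1.64/0.0441 = 37.2.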